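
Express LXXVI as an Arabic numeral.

LXXVI: L=50, X=10, X=10, V=5, I=1
50 + 10 + 10 + 5 + 1 = 76

76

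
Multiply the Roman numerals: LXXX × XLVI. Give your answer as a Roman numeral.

LXXX = 80
XLVI = 46
80 × 46 = 3680

MMMDCLXXX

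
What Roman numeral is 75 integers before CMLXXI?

CMLXXI = 971
971 - 75 = 896

DCCCXCVI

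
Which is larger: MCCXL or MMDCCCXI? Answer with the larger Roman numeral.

MCCXL = 1240
MMDCCCXI = 2811
2811 is larger

MMDCCCXI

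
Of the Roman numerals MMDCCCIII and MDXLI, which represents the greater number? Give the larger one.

MMDCCCIII = 2803
MDXLI = 1541
2803 is larger

MMDCCCIII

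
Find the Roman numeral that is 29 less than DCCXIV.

DCCXIV = 714
714 - 29 = 685

DCLXXXV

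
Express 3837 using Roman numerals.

Convert 3837 to Roman numerals:
  3837 contains 3×1000 (MMM)
  837 contains 1×500 (D)
  337 contains 3×100 (CCC)
  37 contains 3×10 (XXX)
  7 contains 1×5 (V)
  2 contains 2×1 (II)

MMMDCCCXXXVII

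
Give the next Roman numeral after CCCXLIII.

CCCXLIII = 343; next is 344

CCCXLIV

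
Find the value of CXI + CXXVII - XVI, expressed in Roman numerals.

CXI = 111, CXXVII = 127, XVI = 16
111 + 127 = 238
238 - 16 = 222

CCXXII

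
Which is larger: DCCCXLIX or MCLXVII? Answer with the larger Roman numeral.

DCCCXLIX = 849
MCLXVII = 1167
1167 is larger

MCLXVII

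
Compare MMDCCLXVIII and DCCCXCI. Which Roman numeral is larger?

MMDCCLXVIII = 2768
DCCCXCI = 891
2768 is larger

MMDCCLXVIII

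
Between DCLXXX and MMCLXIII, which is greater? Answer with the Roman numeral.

DCLXXX = 680
MMCLXIII = 2163
2163 is larger

MMCLXIII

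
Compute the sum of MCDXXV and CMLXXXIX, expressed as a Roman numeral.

MCDXXV = 1425
CMLXXXIX = 989
1425 + 989 = 2414

MMCDXIV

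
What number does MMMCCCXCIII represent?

MMMCCCXCIII: M=1000, M=1000, M=1000, C=100, C=100, C=100, XC=90, I=1, I=1, I=1
1000 + 1000 + 1000 + 100 + 100 + 100 + 90 + 1 + 1 + 1 = 3393

3393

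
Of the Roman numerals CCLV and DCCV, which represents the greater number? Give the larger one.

CCLV = 255
DCCV = 705
705 is larger

DCCV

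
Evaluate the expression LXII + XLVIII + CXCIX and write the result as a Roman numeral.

LXII = 62, XLVIII = 48, CXCIX = 199
62 + 48 = 110
110 + 199 = 309

CCCIX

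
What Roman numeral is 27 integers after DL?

DL = 550
550 + 27 = 577

DLXXVII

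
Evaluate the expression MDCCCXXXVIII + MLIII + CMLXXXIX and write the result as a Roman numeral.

MDCCCXXXVIII = 1838, MLIII = 1053, CMLXXXIX = 989
1838 + 1053 = 2891
2891 + 989 = 3880

MMMDCCCLXXX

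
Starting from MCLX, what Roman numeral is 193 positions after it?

MCLX = 1160
1160 + 193 = 1353

MCCCLIII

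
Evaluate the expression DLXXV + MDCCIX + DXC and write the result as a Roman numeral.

DLXXV = 575, MDCCIX = 1709, DXC = 590
575 + 1709 = 2284
2284 + 590 = 2874

MMDCCCLXXIV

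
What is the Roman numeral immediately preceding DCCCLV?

DCCCLV = 855, so the previous integer is 855 - 1 = 854

DCCCLIV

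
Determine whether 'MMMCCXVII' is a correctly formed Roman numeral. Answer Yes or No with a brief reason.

'MMMCCXVII': Check the rules: uses only the symbols I, V, X, L, C, D, M; no symbol is repeated more than three times in a row; V, L and D each appear at most once; no smaller symbol precedes a larger one (values never increase from left to right). Value: M (1000) + M (1000) + M (1000) + C (100) + C (100) + X (10) + V (5) + I (1) + I (1) = 3217. So it is a valid standard Roman numeral.

Yes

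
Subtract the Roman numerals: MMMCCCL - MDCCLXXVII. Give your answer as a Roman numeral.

MMMCCCL = 3350
MDCCLXXVII = 1777
3350 - 1777 = 1573

MDLXXIII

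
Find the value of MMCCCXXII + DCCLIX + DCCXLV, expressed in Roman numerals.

MMCCCXXII = 2322, DCCLIX = 759, DCCXLV = 745
2322 + 759 = 3081
3081 + 745 = 3826

MMMDCCCXXVI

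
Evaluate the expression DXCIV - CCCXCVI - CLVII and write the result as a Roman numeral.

DXCIV = 594, CCCXCVI = 396, CLVII = 157
594 - 396 = 198
198 - 157 = 41

XLI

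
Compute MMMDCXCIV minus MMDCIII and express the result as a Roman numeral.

MMMDCXCIV = 3694
MMDCIII = 2603
3694 - 2603 = 1091

MXCI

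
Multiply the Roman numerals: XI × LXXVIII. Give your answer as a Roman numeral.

XI = 11
LXXVIII = 78
11 × 78 = 858

DCCCLVIII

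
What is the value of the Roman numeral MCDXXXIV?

MCDXXXIV: M=1000, CD=400, X=10, X=10, X=10, IV=4
1000 + 400 + 10 + 10 + 10 + 4 = 1434

1434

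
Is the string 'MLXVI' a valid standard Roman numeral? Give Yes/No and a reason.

'MLXVI': Check the rules: uses only the symbols I, V, X, L, C, D, M; no symbol is repeated more than three times in a row; V, L and D each appear at most once; no smaller symbol precedes a larger one (values never increase from left to right). Value: M (1000) + L (50) + X (10) + V (5) + I (1) = 1066. So it is a valid standard Roman numeral.

Yes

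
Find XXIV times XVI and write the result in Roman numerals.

XXIV = 24
XVI = 16
24 × 16 = 384

CCCLXXXIV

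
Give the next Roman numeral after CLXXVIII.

CLXXVIII = 178; next is 179

CLXXIX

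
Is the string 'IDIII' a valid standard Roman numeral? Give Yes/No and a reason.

'IDIII': Invalid subtractive combination: ID

No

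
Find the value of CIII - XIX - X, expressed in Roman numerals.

CIII = 103, XIX = 19, X = 10
103 - 19 = 84
84 - 10 = 74

LXXIV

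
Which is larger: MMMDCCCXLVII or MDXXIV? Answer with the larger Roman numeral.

MMMDCCCXLVII = 3847
MDXXIV = 1524
3847 is larger

MMMDCCCXLVII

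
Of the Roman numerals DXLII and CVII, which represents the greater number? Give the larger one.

DXLII = 542
CVII = 107
542 is larger

DXLII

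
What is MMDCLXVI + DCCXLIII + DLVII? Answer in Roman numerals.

MMDCLXVI = 2666, DCCXLIII = 743, DLVII = 557
2666 + 743 = 3409
3409 + 557 = 3966

MMMCMLXVI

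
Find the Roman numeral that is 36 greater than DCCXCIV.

DCCXCIV = 794
794 + 36 = 830

DCCCXXX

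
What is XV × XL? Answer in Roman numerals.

XV = 15
XL = 40
15 × 40 = 600

DC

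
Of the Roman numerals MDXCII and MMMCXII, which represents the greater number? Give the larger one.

MDXCII = 1592
MMMCXII = 3112
3112 is larger

MMMCXII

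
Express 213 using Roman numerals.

Convert 213 to Roman numerals:
  213 contains 2×100 (CC)
  13 contains 1×10 (X)
  3 contains 3×1 (III)

CCXIII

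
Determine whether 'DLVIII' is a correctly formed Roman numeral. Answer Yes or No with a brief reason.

'DLVIII': Check the rules: uses only the symbols I, V, X, L, C, D, M; no symbol is repeated more than three times in a row; V, L and D each appear at most once; no smaller symbol precedes a larger one (values never increase from left to right). Value: D (500) + L (50) + V (5) + I (1) + I (1) + I (1) = 558. So it is a valid standard Roman numeral.

Yes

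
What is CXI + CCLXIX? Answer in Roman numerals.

CXI = 111
CCLXIX = 269
111 + 269 = 380

CCCLXXX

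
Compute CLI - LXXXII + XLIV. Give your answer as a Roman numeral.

CLI = 151, LXXXII = 82, XLIV = 44
151 - 82 = 69
69 + 44 = 113

CXIII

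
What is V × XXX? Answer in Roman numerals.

V = 5
XXX = 30
5 × 30 = 150

CL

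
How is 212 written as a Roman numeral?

Convert 212 to Roman numerals:
  212 contains 2×100 (CC)
  12 contains 1×10 (X)
  2 contains 2×1 (II)

CCXII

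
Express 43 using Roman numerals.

Convert 43 to Roman numerals:
  43 contains 1×40 (XL)
  3 contains 3×1 (III)

XLIII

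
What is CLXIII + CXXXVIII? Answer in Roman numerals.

CLXIII = 163
CXXXVIII = 138
163 + 138 = 301

CCCI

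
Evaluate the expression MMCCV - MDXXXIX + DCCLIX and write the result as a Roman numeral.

MMCCV = 2205, MDXXXIX = 1539, DCCLIX = 759
2205 - 1539 = 666
666 + 759 = 1425

MCDXXV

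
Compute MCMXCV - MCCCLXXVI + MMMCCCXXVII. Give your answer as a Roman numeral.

MCMXCV = 1995, MCCCLXXVI = 1376, MMMCCCXXVII = 3327
1995 - 1376 = 619
619 + 3327 = 3946

MMMCMXLVI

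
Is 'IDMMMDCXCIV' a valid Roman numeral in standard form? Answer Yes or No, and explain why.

'IDMMMDCXCIV': D should not appear more than once

No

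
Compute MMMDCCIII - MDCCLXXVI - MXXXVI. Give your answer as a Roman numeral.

MMMDCCIII = 3703, MDCCLXXVI = 1776, MXXXVI = 1036
3703 - 1776 = 1927
1927 - 1036 = 891

DCCCXCI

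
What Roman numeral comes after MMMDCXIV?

MMMDCXIV = 3614; next is 3615

MMMDCXV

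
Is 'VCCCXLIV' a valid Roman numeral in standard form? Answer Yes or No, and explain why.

'VCCCXLIV': V should not appear more than once

No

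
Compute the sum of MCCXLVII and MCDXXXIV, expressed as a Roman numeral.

MCCXLVII = 1247
MCDXXXIV = 1434
1247 + 1434 = 2681

MMDCLXXXI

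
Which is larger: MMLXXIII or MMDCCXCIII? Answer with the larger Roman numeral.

MMLXXIII = 2073
MMDCCXCIII = 2793
2793 is larger

MMDCCXCIII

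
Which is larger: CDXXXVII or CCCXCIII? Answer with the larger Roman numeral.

CDXXXVII = 437
CCCXCIII = 393
437 is larger

CDXXXVII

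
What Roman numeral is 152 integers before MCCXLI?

MCCXLI = 1241
1241 - 152 = 1089

MLXXXIX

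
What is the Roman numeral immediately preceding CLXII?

CLXII = 162, so the previous integer is 162 - 1 = 161

CLXI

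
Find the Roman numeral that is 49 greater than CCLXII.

CCLXII = 262
262 + 49 = 311

CCCXI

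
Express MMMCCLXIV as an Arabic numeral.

MMMCCLXIV: M=1000, M=1000, M=1000, C=100, C=100, L=50, X=10, IV=4
1000 + 1000 + 1000 + 100 + 100 + 50 + 10 + 4 = 3264

3264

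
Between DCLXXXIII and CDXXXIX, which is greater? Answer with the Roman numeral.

DCLXXXIII = 683
CDXXXIX = 439
683 is larger

DCLXXXIII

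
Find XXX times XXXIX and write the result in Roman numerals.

XXX = 30
XXXIX = 39
30 × 39 = 1170

MCLXX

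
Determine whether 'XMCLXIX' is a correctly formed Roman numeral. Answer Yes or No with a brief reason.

'XMCLXIX': Invalid subtractive combination: XM

No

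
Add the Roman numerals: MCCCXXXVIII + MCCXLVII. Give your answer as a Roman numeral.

MCCCXXXVIII = 1338
MCCXLVII = 1247
1338 + 1247 = 2585

MMDLXXXV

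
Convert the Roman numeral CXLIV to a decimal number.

CXLIV: C=100, XL=40, IV=4
100 + 40 + 4 = 144

144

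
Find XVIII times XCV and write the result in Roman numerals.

XVIII = 18
XCV = 95
18 × 95 = 1710

MDCCX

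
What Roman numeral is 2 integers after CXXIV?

CXXIV = 124
124 + 2 = 126

CXXVI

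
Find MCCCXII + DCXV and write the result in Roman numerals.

MCCCXII = 1312
DCXV = 615
1312 + 615 = 1927

MCMXXVII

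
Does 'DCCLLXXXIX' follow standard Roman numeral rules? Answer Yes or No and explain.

'DCCLLXXXIX': L should not appear more than once

No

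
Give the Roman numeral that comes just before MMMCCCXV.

MMMCCCXV = 3315; previous is 3314

MMMCCCXIV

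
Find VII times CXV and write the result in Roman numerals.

VII = 7
CXV = 115
7 × 115 = 805

DCCCV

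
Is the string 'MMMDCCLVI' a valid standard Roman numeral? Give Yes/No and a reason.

'MMMDCCLVI': Check the rules: uses only the symbols I, V, X, L, C, D, M; no symbol is repeated more than three times in a row; V, L and D each appear at most once; no smaller symbol precedes a larger one (values never increase from left to right). Value: M (1000) + M (1000) + M (1000) + D (500) + C (100) + C (100) + L (50) + V (5) + I (1) = 3756. So it is a valid standard Roman numeral.

Yes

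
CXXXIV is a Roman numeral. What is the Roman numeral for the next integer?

CXXXIV = 134; next is 135

CXXXV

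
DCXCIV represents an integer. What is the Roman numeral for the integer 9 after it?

DCXCIV = 694
694 + 9 = 703

DCCIII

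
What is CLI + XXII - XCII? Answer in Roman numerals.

CLI = 151, XXII = 22, XCII = 92
151 + 22 = 173
173 - 92 = 81

LXXXI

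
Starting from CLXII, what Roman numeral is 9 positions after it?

CLXII = 162
162 + 9 = 171

CLXXI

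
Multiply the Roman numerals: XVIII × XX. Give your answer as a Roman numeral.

XVIII = 18
XX = 20
18 × 20 = 360

CCCLX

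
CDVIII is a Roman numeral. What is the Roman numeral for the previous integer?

CDVIII = 408; previous is 407

CDVII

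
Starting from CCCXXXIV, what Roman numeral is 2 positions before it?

CCCXXXIV = 334
334 - 2 = 332

CCCXXXII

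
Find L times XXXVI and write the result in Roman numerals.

L = 50
XXXVI = 36
50 × 36 = 1800

MDCCC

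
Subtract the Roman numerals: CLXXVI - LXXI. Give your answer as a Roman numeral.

CLXXVI = 176
LXXI = 71
176 - 71 = 105

CV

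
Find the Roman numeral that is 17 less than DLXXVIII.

DLXXVIII = 578
578 - 17 = 561

DLXI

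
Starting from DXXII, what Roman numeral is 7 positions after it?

DXXII = 522
522 + 7 = 529

DXXIX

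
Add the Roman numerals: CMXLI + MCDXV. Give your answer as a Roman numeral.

CMXLI = 941
MCDXV = 1415
941 + 1415 = 2356

MMCCCLVI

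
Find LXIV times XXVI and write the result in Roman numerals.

LXIV = 64
XXVI = 26
64 × 26 = 1664

MDCLXIV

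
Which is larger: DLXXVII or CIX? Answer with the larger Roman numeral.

DLXXVII = 577
CIX = 109
577 is larger

DLXXVII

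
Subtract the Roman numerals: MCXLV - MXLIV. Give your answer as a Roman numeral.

MCXLV = 1145
MXLIV = 1044
1145 - 1044 = 101

CI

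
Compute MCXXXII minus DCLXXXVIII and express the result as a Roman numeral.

MCXXXII = 1132
DCLXXXVIII = 688
1132 - 688 = 444

CDXLIV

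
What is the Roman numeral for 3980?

Convert 3980 to Roman numerals:
  3980 contains 3×1000 (MMM)
  980 contains 1×900 (CM)
  80 contains 1×50 (L)
  30 contains 3×10 (XXX)

MMMCMLXXX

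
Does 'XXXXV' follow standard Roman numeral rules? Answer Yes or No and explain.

'XXXXV': More than 3 consecutive X's

No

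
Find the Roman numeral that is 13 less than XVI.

XVI = 16
16 - 13 = 3

III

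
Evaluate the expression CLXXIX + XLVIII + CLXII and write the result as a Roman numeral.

CLXXIX = 179, XLVIII = 48, CLXII = 162
179 + 48 = 227
227 + 162 = 389

CCCLXXXIX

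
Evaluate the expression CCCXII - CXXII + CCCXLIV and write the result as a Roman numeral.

CCCXII = 312, CXXII = 122, CCCXLIV = 344
312 - 122 = 190
190 + 344 = 534

DXXXIV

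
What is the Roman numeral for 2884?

Convert 2884 to Roman numerals:
  2884 contains 2×1000 (MM)
  884 contains 1×500 (D)
  384 contains 3×100 (CCC)
  84 contains 1×50 (L)
  34 contains 3×10 (XXX)
  4 contains 1×4 (IV)

MMDCCCLXXXIV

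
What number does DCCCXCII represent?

DCCCXCII: D=500, C=100, C=100, C=100, XC=90, I=1, I=1
500 + 100 + 100 + 100 + 90 + 1 + 1 = 892

892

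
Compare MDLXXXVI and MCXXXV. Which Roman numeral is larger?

MDLXXXVI = 1586
MCXXXV = 1135
1586 is larger

MDLXXXVI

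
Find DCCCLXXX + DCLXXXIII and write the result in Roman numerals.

DCCCLXXX = 880
DCLXXXIII = 683
880 + 683 = 1563

MDLXIII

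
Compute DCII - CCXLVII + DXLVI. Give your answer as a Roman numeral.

DCII = 602, CCXLVII = 247, DXLVI = 546
602 - 247 = 355
355 + 546 = 901

CMI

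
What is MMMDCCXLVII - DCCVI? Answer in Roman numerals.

MMMDCCXLVII = 3747
DCCVI = 706
3747 - 706 = 3041

MMMXLI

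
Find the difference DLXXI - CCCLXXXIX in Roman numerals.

DLXXI = 571
CCCLXXXIX = 389
571 - 389 = 182

CLXXXII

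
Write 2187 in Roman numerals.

Convert 2187 to Roman numerals:
  2187 contains 2×1000 (MM)
  187 contains 1×100 (C)
  87 contains 1×50 (L)
  37 contains 3×10 (XXX)
  7 contains 1×5 (V)
  2 contains 2×1 (II)

MMCLXXXVII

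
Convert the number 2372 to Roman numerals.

Convert 2372 to Roman numerals:
  2372 contains 2×1000 (MM)
  372 contains 3×100 (CCC)
  72 contains 1×50 (L)
  22 contains 2×10 (XX)
  2 contains 2×1 (II)

MMCCCLXXII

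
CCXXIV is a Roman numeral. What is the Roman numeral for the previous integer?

CCXXIV = 224, so the previous integer is 224 - 1 = 223

CCXXIII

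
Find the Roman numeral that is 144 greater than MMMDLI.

MMMDLI = 3551
3551 + 144 = 3695

MMMDCXCV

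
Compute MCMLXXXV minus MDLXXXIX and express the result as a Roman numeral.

MCMLXXXV = 1985
MDLXXXIX = 1589
1985 - 1589 = 396

CCCXCVI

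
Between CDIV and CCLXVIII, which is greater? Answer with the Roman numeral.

CDIV = 404
CCLXVIII = 268
404 is larger

CDIV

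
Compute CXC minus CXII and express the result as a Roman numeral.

CXC = 190
CXII = 112
190 - 112 = 78

LXXVIII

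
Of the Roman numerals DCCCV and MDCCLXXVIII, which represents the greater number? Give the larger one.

DCCCV = 805
MDCCLXXVIII = 1778
1778 is larger

MDCCLXXVIII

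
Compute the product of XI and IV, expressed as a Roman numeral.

XI = 11
IV = 4
11 × 4 = 44

XLIV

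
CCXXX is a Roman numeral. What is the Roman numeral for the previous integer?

CCXXX = 230, so the previous integer is 230 - 1 = 229

CCXXIX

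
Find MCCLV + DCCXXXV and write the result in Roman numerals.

MCCLV = 1255
DCCXXXV = 735
1255 + 735 = 1990

MCMXC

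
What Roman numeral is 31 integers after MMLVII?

MMLVII = 2057
2057 + 31 = 2088

MMLXXXVIII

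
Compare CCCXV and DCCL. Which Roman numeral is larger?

CCCXV = 315
DCCL = 750
750 is larger

DCCL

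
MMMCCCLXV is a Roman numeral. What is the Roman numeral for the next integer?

MMMCCCLXV = 3365; next is 3366

MMMCCCLXVI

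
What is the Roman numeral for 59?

Convert 59 to Roman numerals:
  59 contains 1×50 (L)
  9 contains 1×9 (IX)

LIX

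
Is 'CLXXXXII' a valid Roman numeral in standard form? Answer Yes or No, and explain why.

'CLXXXXII': More than 3 consecutive X's

No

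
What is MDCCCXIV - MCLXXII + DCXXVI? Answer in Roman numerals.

MDCCCXIV = 1814, MCLXXII = 1172, DCXXVI = 626
1814 - 1172 = 642
642 + 626 = 1268

MCCLXVIII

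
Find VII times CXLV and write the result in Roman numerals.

VII = 7
CXLV = 145
7 × 145 = 1015

MXV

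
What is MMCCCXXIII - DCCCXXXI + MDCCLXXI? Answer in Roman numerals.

MMCCCXXIII = 2323, DCCCXXXI = 831, MDCCLXXI = 1771
2323 - 831 = 1492
1492 + 1771 = 3263

MMMCCLXIII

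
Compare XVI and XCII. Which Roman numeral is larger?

XVI = 16
XCII = 92
92 is larger

XCII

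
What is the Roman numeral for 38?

Convert 38 to Roman numerals:
  38 contains 3×10 (XXX)
  8 contains 1×5 (V)
  3 contains 3×1 (III)

XXXVIII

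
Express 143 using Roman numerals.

Convert 143 to Roman numerals:
  143 contains 1×100 (C)
  43 contains 1×40 (XL)
  3 contains 3×1 (III)

CXLIII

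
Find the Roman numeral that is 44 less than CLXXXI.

CLXXXI = 181
181 - 44 = 137

CXXXVII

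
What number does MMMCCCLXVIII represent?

MMMCCCLXVIII: M=1000, M=1000, M=1000, C=100, C=100, C=100, L=50, X=10, V=5, I=1, I=1, I=1
1000 + 1000 + 1000 + 100 + 100 + 100 + 50 + 10 + 5 + 1 + 1 + 1 = 3368

3368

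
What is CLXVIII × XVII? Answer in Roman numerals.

CLXVIII = 168
XVII = 17
168 × 17 = 2856

MMDCCCLVI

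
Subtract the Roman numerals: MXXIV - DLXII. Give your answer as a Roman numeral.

MXXIV = 1024
DLXII = 562
1024 - 562 = 462

CDLXII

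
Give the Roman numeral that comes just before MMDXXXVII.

MMDXXXVII = 2537, so the previous integer is 2537 - 1 = 2536

MMDXXXVI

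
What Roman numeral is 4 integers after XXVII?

XXVII = 27
27 + 4 = 31

XXXI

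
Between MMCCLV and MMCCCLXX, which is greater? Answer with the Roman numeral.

MMCCLV = 2255
MMCCCLXX = 2370
2370 is larger

MMCCCLXX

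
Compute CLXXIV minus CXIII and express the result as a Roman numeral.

CLXXIV = 174
CXIII = 113
174 - 113 = 61

LXI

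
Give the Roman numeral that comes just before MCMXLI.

MCMXLI = 1941, so the previous integer is 1941 - 1 = 1940

MCMXL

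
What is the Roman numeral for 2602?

Convert 2602 to Roman numerals:
  2602 contains 2×1000 (MM)
  602 contains 1×500 (D)
  102 contains 1×100 (C)
  2 contains 2×1 (II)

MMDCII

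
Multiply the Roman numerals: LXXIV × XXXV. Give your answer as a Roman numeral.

LXXIV = 74
XXXV = 35
74 × 35 = 2590

MMDXC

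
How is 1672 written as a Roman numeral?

Convert 1672 to Roman numerals:
  1672 contains 1×1000 (M)
  672 contains 1×500 (D)
  172 contains 1×100 (C)
  72 contains 1×50 (L)
  22 contains 2×10 (XX)
  2 contains 2×1 (II)

MDCLXXII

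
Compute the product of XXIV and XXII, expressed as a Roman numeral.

XXIV = 24
XXII = 22
24 × 22 = 528

DXXVIII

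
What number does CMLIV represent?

CMLIV: CM=900, L=50, IV=4
900 + 50 + 4 = 954

954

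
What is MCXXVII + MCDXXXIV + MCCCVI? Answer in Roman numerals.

MCXXVII = 1127, MCDXXXIV = 1434, MCCCVI = 1306
1127 + 1434 = 2561
2561 + 1306 = 3867

MMMDCCCLXVII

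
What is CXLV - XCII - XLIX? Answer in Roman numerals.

CXLV = 145, XCII = 92, XLIX = 49
145 - 92 = 53
53 - 49 = 4

IV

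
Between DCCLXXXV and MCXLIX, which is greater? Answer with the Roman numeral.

DCCLXXXV = 785
MCXLIX = 1149
1149 is larger

MCXLIX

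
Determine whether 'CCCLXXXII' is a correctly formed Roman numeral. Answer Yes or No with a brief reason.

'CCCLXXXII': Check the rules: uses only the symbols I, V, X, L, C, D, M; no symbol is repeated more than three times in a row; V, L and D each appear at most once; no smaller symbol precedes a larger one (values never increase from left to right). Value: C (100) + C (100) + C (100) + L (50) + X (10) + X (10) + X (10) + I (1) + I (1) = 382. So it is a valid standard Roman numeral.

Yes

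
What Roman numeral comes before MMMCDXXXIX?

MMMCDXXXIX = 3439, so the previous integer is 3439 - 1 = 3438

MMMCDXXXVIII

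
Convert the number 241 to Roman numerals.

Convert 241 to Roman numerals:
  241 contains 2×100 (CC)
  41 contains 1×40 (XL)
  1 contains 1×1 (I)

CCXLI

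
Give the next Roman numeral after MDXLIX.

MDXLIX = 1549; next is 1550

MDL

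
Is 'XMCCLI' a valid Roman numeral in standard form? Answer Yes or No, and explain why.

'XMCCLI': Invalid subtractive combination: XM

No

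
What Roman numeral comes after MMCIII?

MMCIII = 2103; next is 2104

MMCIV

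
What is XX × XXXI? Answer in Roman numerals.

XX = 20
XXXI = 31
20 × 31 = 620

DCXX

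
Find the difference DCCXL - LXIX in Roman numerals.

DCCXL = 740
LXIX = 69
740 - 69 = 671

DCLXXI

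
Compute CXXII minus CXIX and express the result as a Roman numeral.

CXXII = 122
CXIX = 119
122 - 119 = 3

III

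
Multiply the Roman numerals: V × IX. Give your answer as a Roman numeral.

V = 5
IX = 9
5 × 9 = 45

XLV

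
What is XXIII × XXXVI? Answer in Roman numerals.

XXIII = 23
XXXVI = 36
23 × 36 = 828

DCCCXXVIII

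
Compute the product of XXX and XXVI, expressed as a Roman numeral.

XXX = 30
XXVI = 26
30 × 26 = 780

DCCLXXX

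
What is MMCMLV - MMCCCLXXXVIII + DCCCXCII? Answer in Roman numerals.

MMCMLV = 2955, MMCCCLXXXVIII = 2388, DCCCXCII = 892
2955 - 2388 = 567
567 + 892 = 1459

MCDLIX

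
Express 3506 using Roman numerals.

Convert 3506 to Roman numerals:
  3506 contains 3×1000 (MMM)
  506 contains 1×500 (D)
  6 contains 1×5 (V)
  1 contains 1×1 (I)

MMMDVI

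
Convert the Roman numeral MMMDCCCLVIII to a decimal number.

MMMDCCCLVIII: M=1000, M=1000, M=1000, D=500, C=100, C=100, C=100, L=50, V=5, I=1, I=1, I=1
1000 + 1000 + 1000 + 500 + 100 + 100 + 100 + 50 + 5 + 1 + 1 + 1 = 3858

3858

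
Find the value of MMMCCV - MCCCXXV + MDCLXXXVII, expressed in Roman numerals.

MMMCCV = 3205, MCCCXXV = 1325, MDCLXXXVII = 1687
3205 - 1325 = 1880
1880 + 1687 = 3567

MMMDLXVII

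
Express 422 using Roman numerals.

Convert 422 to Roman numerals:
  422 contains 1×400 (CD)
  22 contains 2×10 (XX)
  2 contains 2×1 (II)

CDXXII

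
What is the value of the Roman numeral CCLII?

CCLII: C=100, C=100, L=50, I=1, I=1
100 + 100 + 50 + 1 + 1 = 252

252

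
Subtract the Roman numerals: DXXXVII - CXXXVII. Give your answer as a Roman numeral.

DXXXVII = 537
CXXXVII = 137
537 - 137 = 400

CD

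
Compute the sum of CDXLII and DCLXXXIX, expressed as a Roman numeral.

CDXLII = 442
DCLXXXIX = 689
442 + 689 = 1131

MCXXXI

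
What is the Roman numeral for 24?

Convert 24 to Roman numerals:
  24 contains 2×10 (XX)
  4 contains 1×4 (IV)

XXIV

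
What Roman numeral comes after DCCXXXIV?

DCCXXXIV = 734; next is 735

DCCXXXV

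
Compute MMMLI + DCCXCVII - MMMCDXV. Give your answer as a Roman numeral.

MMMLI = 3051, DCCXCVII = 797, MMMCDXV = 3415
3051 + 797 = 3848
3848 - 3415 = 433

CDXXXIII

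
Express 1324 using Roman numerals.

Convert 1324 to Roman numerals:
  1324 contains 1×1000 (M)
  324 contains 3×100 (CCC)
  24 contains 2×10 (XX)
  4 contains 1×4 (IV)

MCCCXXIV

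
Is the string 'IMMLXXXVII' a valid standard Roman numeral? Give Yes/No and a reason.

'IMMLXXXVII': Invalid subtractive combination: IM

No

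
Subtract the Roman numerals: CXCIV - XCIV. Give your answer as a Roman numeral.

CXCIV = 194
XCIV = 94
194 - 94 = 100

C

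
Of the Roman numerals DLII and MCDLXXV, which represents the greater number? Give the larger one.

DLII = 552
MCDLXXV = 1475
1475 is larger

MCDLXXV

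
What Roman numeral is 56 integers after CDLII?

CDLII = 452
452 + 56 = 508

DVIII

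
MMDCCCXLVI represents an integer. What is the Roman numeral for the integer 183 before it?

MMDCCCXLVI = 2846
2846 - 183 = 2663

MMDCLXIII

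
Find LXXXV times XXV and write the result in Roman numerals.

LXXXV = 85
XXV = 25
85 × 25 = 2125

MMCXXV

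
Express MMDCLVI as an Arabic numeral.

MMDCLVI: M=1000, M=1000, D=500, C=100, L=50, V=5, I=1
1000 + 1000 + 500 + 100 + 50 + 5 + 1 = 2656

2656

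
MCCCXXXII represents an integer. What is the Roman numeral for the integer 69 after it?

MCCCXXXII = 1332
1332 + 69 = 1401

MCDI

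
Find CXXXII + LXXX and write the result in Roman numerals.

CXXXII = 132
LXXX = 80
132 + 80 = 212

CCXII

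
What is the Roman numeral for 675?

Convert 675 to Roman numerals:
  675 contains 1×500 (D)
  175 contains 1×100 (C)
  75 contains 1×50 (L)
  25 contains 2×10 (XX)
  5 contains 1×5 (V)

DCLXXV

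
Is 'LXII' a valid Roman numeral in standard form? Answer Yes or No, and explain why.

'LXII': Check the rules: uses only the symbols I, V, X, L, C, D, M; no symbol is repeated more than three times in a row; V, L and D each appear at most once; no smaller symbol precedes a larger one (values never increase from left to right). Value: L (50) + X (10) + I (1) + I (1) = 62. So it is a valid standard Roman numeral.

Yes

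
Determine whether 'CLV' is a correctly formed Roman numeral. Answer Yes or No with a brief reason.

'CLV': Check the rules: uses only the symbols I, V, X, L, C, D, M; no symbol is repeated more than three times in a row; V, L and D each appear at most once; no smaller symbol precedes a larger one (values never increase from left to right). Value: C (100) + L (50) + V (5) = 155. So it is a valid standard Roman numeral.

Yes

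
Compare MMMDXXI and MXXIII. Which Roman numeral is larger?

MMMDXXI = 3521
MXXIII = 1023
3521 is larger

MMMDXXI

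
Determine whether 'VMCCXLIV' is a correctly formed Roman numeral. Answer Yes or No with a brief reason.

'VMCCXLIV': V should not appear more than once

No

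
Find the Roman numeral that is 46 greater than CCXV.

CCXV = 215
215 + 46 = 261

CCLXI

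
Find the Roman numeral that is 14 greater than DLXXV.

DLXXV = 575
575 + 14 = 589

DLXXXIX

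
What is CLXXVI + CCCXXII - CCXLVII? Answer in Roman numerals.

CLXXVI = 176, CCCXXII = 322, CCXLVII = 247
176 + 322 = 498
498 - 247 = 251

CCLI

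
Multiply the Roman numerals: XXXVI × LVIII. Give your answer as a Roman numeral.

XXXVI = 36
LVIII = 58
36 × 58 = 2088

MMLXXXVIII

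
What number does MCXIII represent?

MCXIII: M=1000, C=100, X=10, I=1, I=1, I=1
1000 + 100 + 10 + 1 + 1 + 1 = 1113

1113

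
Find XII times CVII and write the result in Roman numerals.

XII = 12
CVII = 107
12 × 107 = 1284

MCCLXXXIV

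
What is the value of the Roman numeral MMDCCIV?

MMDCCIV: M=1000, M=1000, D=500, C=100, C=100, IV=4
1000 + 1000 + 500 + 100 + 100 + 4 = 2704

2704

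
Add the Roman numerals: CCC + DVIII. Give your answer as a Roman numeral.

CCC = 300
DVIII = 508
300 + 508 = 808

DCCCVIII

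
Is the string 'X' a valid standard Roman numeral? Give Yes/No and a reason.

'X': Check the rules: uses only the symbols I, V, X, L, C, D, M; no symbol is repeated more than three times in a row; V, L and D each appear at most once; no smaller symbol precedes a larger one (values never increase from left to right). Value: X = 10. So it is a valid standard Roman numeral.

Yes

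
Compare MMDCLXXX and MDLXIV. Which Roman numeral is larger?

MMDCLXXX = 2680
MDLXIV = 1564
2680 is larger

MMDCLXXX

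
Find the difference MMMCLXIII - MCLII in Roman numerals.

MMMCLXIII = 3163
MCLII = 1152
3163 - 1152 = 2011

MMXI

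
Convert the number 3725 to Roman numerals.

Convert 3725 to Roman numerals:
  3725 contains 3×1000 (MMM)
  725 contains 1×500 (D)
  225 contains 2×100 (CC)
  25 contains 2×10 (XX)
  5 contains 1×5 (V)

MMMDCCXXV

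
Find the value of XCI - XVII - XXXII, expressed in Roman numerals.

XCI = 91, XVII = 17, XXXII = 32
91 - 17 = 74
74 - 32 = 42

XLII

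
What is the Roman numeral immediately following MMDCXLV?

MMDCXLV = 2645; next is 2646

MMDCXLVI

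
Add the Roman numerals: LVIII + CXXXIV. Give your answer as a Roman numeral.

LVIII = 58
CXXXIV = 134
58 + 134 = 192

CXCII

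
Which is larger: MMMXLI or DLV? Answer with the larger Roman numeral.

MMMXLI = 3041
DLV = 555
3041 is larger

MMMXLI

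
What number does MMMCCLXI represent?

MMMCCLXI: M=1000, M=1000, M=1000, C=100, C=100, L=50, X=10, I=1
1000 + 1000 + 1000 + 100 + 100 + 50 + 10 + 1 = 3261

3261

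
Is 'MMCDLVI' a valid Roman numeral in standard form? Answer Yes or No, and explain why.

'MMCDLVI': Check the rules: uses only the symbols I, V, X, L, C, D, M; no symbol is repeated more than three times in a row; V, L and D each appear at most once; the only place a smaller symbol precedes a larger one is the allowed subtractive pair CD, the symbol right after such a pair (if any) is smaller than the pair's first symbol, and otherwise the values never increase from left to right. Value: M (1000) + M (1000) + CD (400) + L (50) + V (5) + I (1) = 2456. So it is a valid standard Roman numeral.

Yes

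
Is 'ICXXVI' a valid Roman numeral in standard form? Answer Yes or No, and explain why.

'ICXXVI': Invalid subtractive combination: IC

No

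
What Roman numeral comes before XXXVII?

XXXVII = 37, so the previous integer is 37 - 1 = 36

XXXVI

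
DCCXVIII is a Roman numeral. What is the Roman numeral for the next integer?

DCCXVIII = 718, so the next integer is 718 + 1 = 719

DCCXIX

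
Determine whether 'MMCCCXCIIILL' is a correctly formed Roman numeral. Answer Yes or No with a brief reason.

'MMCCCXCIIILL': L should not appear more than once

No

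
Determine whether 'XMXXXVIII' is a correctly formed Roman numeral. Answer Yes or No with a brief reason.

'XMXXXVIII': Invalid subtractive combination: XM

No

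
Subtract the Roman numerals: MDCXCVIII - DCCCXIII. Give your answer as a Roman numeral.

MDCXCVIII = 1698
DCCCXIII = 813
1698 - 813 = 885

DCCCLXXXV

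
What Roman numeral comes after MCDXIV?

MCDXIV = 1414, so the next integer is 1414 + 1 = 1415

MCDXV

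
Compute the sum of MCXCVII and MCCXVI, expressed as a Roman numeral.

MCXCVII = 1197
MCCXVI = 1216
1197 + 1216 = 2413

MMCDXIII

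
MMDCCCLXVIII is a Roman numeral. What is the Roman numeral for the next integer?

MMDCCCLXVIII = 2868, so the next integer is 2868 + 1 = 2869

MMDCCCLXIX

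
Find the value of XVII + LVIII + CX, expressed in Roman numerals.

XVII = 17, LVIII = 58, CX = 110
17 + 58 = 75
75 + 110 = 185

CLXXXV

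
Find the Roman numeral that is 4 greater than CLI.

CLI = 151
151 + 4 = 155

CLV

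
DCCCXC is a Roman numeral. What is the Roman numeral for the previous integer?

DCCCXC = 890, so the previous integer is 890 - 1 = 889

DCCCLXXXIX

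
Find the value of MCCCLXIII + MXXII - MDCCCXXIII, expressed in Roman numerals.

MCCCLXIII = 1363, MXXII = 1022, MDCCCXXIII = 1823
1363 + 1022 = 2385
2385 - 1823 = 562

DLXII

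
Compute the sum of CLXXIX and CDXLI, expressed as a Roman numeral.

CLXXIX = 179
CDXLI = 441
179 + 441 = 620

DCXX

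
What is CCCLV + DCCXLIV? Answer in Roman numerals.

CCCLV = 355
DCCXLIV = 744
355 + 744 = 1099

MXCIX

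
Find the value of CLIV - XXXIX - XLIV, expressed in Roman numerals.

CLIV = 154, XXXIX = 39, XLIV = 44
154 - 39 = 115
115 - 44 = 71

LXXI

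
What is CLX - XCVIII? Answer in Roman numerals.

CLX = 160
XCVIII = 98
160 - 98 = 62

LXII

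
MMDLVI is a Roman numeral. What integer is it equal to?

MMDLVI: M=1000, M=1000, D=500, L=50, V=5, I=1
1000 + 1000 + 500 + 50 + 5 + 1 = 2556

2556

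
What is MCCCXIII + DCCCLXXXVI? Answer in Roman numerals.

MCCCXIII = 1313
DCCCLXXXVI = 886
1313 + 886 = 2199

MMCXCIX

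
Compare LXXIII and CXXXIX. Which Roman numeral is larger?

LXXIII = 73
CXXXIX = 139
139 is larger

CXXXIX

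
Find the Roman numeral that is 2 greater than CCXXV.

CCXXV = 225
225 + 2 = 227

CCXXVII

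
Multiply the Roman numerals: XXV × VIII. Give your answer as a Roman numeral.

XXV = 25
VIII = 8
25 × 8 = 200

CC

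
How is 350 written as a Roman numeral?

Convert 350 to Roman numerals:
  350 contains 3×100 (CCC)
  50 contains 1×50 (L)

CCCL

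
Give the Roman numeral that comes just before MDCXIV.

MDCXIV = 1614; previous is 1613

MDCXIII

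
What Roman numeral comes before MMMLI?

MMMLI = 3051, so the previous integer is 3051 - 1 = 3050

MMML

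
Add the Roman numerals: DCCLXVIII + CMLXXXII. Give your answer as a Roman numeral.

DCCLXVIII = 768
CMLXXXII = 982
768 + 982 = 1750

MDCCL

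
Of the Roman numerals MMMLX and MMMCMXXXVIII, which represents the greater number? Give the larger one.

MMMLX = 3060
MMMCMXXXVIII = 3938
3938 is larger

MMMCMXXXVIII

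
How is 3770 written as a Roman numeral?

Convert 3770 to Roman numerals:
  3770 contains 3×1000 (MMM)
  770 contains 1×500 (D)
  270 contains 2×100 (CC)
  70 contains 1×50 (L)
  20 contains 2×10 (XX)

MMMDCCLXX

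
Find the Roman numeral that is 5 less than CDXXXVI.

CDXXXVI = 436
436 - 5 = 431

CDXXXI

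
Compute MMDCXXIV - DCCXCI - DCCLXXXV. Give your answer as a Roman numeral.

MMDCXXIV = 2624, DCCXCI = 791, DCCLXXXV = 785
2624 - 791 = 1833
1833 - 785 = 1048

MXLVIII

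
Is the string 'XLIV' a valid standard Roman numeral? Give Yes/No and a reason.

'XLIV': Check the rules: uses only the symbols I, V, X, L, C, D, M; no symbol is repeated more than three times in a row; V, L and D each appear at most once; the only places a smaller symbol precedes a larger one are the allowed subtractive pairs XL, IV, the symbol right after such a pair (if any) is smaller than the pair's first symbol, and otherwise the values never increase from left to right. Value: XL (40) + IV (4) = 44. So it is a valid standard Roman numeral.

Yes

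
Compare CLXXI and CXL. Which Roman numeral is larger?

CLXXI = 171
CXL = 140
171 is larger

CLXXI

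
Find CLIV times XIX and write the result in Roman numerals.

CLIV = 154
XIX = 19
154 × 19 = 2926

MMCMXXVI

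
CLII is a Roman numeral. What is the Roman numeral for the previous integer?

CLII = 152, so the previous integer is 152 - 1 = 151

CLI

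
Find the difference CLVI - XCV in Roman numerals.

CLVI = 156
XCV = 95
156 - 95 = 61

LXI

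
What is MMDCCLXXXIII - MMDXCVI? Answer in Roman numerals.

MMDCCLXXXIII = 2783
MMDXCVI = 2596
2783 - 2596 = 187

CLXXXVII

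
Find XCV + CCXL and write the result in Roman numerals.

XCV = 95
CCXL = 240
95 + 240 = 335

CCCXXXV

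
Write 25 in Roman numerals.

Convert 25 to Roman numerals:
  25 contains 2×10 (XX)
  5 contains 1×5 (V)

XXV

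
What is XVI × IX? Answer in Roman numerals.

XVI = 16
IX = 9
16 × 9 = 144

CXLIV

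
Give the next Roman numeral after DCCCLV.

DCCCLV = 855; next is 856

DCCCLVI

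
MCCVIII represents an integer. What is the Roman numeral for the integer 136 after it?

MCCVIII = 1208
1208 + 136 = 1344

MCCCXLIV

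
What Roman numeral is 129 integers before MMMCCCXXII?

MMMCCCXXII = 3322
3322 - 129 = 3193

MMMCXCIII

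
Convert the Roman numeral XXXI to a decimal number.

XXXI: X=10, X=10, X=10, I=1
10 + 10 + 10 + 1 = 31

31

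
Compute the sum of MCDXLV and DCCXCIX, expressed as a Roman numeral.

MCDXLV = 1445
DCCXCIX = 799
1445 + 799 = 2244

MMCCXLIV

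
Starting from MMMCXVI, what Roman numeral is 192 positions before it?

MMMCXVI = 3116
3116 - 192 = 2924

MMCMXXIV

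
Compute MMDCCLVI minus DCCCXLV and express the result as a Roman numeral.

MMDCCLVI = 2756
DCCCXLV = 845
2756 - 845 = 1911

MCMXI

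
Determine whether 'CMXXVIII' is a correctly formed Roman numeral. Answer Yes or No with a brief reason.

'CMXXVIII': Check the rules: uses only the symbols I, V, X, L, C, D, M; no symbol is repeated more than three times in a row; V, L and D each appear at most once; the only place a smaller symbol precedes a larger one is the allowed subtractive pair CM, the symbol right after such a pair (if any) is smaller than the pair's first symbol, and otherwise the values never increase from left to right. Value: CM (900) + X (10) + X (10) + V (5) + I (1) + I (1) + I (1) = 928. So it is a valid standard Roman numeral.

Yes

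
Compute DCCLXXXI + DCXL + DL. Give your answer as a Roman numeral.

DCCLXXXI = 781, DCXL = 640, DL = 550
781 + 640 = 1421
1421 + 550 = 1971

MCMLXXI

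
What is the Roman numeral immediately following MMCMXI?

MMCMXI = 2911, so the next integer is 2911 + 1 = 2912

MMCMXII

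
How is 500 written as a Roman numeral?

Convert 500 to Roman numerals:
  500 contains 1×500 (D)

D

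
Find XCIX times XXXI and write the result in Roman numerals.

XCIX = 99
XXXI = 31
99 × 31 = 3069

MMMLXIX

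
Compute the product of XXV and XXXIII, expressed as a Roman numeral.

XXV = 25
XXXIII = 33
25 × 33 = 825

DCCCXXV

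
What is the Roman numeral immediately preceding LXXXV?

LXXXV = 85, so the previous integer is 85 - 1 = 84

LXXXIV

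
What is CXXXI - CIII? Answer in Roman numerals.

CXXXI = 131
CIII = 103
131 - 103 = 28

XXVIII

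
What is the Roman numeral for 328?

Convert 328 to Roman numerals:
  328 contains 3×100 (CCC)
  28 contains 2×10 (XX)
  8 contains 1×5 (V)
  3 contains 3×1 (III)

CCCXXVIII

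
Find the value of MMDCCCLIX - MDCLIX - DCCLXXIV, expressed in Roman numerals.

MMDCCCLIX = 2859, MDCLIX = 1659, DCCLXXIV = 774
2859 - 1659 = 1200
1200 - 774 = 426

CDXXVI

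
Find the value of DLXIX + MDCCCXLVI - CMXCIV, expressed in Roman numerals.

DLXIX = 569, MDCCCXLVI = 1846, CMXCIV = 994
569 + 1846 = 2415
2415 - 994 = 1421

MCDXXI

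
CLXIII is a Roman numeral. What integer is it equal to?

CLXIII: C=100, L=50, X=10, I=1, I=1, I=1
100 + 50 + 10 + 1 + 1 + 1 = 163

163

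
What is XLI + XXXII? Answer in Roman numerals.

XLI = 41
XXXII = 32
41 + 32 = 73

LXXIII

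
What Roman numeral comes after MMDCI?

MMDCI = 2601; next is 2602

MMDCII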